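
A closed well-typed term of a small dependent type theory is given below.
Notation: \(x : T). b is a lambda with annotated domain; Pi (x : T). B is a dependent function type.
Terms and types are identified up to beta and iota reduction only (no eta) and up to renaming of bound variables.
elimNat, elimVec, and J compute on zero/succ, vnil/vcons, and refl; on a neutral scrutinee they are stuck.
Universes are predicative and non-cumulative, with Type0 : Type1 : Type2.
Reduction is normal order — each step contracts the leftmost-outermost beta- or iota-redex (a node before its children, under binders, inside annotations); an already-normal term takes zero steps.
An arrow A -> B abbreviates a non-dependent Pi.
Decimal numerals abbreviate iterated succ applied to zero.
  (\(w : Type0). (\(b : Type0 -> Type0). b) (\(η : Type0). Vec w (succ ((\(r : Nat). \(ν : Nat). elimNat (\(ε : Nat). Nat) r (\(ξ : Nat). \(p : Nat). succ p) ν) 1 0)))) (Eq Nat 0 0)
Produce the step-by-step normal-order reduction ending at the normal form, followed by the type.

normal-order reduction:
  (\(w : Type0). (\(b : Type0 -> Type0). b) (\(η : Type0). Vec w (succ ((\(r : Nat). \(ν : Nat). elimNat (\(ε : Nat). Nat) r (\(ξ : Nat). \(p : Nat). succ p) ν) 1 0)))) (Eq Nat 0 0)
  ~> (\(w : Type0 -> Type0). w) (\(b : Type0). Vec (Eq Nat 0 0) (succ ((\(η : Nat). \(r : Nat). elimNat (\(ν : Nat). Nat) η (\(ε : Nat). \(ξ : Nat). succ ξ) r) 1 0)))
  ~> \(w : Type0). Vec (Eq Nat 0 0) (succ ((\(b : Nat). \(η : Nat). elimNat (\(r : Nat). Nat) b (\(ν : Nat). \(ε : Nat). succ ε) η) 1 0))
  ~> \(w : Type0). Vec (Eq Nat 0 0) (succ ((\(b : Nat). elimNat (\(η : Nat). Nat) 1 (\(r : Nat). \(ν : Nat). succ ν) b) 0))
  ~> \(w : Type0). Vec (Eq Nat 0 0) (succ (elimNat (\(b : Nat). Nat) 1 (\(η : Nat). \(r : Nat). succ r) 0))
  ~> \(w : Type0). Vec (Eq Nat 0 0) 2
the term's type:
  Type0 -> Type0


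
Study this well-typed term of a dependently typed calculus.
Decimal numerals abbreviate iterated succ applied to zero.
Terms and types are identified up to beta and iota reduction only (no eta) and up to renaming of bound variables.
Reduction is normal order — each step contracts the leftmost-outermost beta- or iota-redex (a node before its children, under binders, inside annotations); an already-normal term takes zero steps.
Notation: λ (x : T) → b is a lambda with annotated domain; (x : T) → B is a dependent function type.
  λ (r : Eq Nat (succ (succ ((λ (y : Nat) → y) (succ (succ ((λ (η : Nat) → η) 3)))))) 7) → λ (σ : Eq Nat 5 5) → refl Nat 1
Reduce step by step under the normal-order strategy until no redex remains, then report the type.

reduction (normal order):
  λ (r : Eq Nat (succ (succ ((λ (y : Nat) → y) (succ (succ ((λ (η : Nat) → η) 3)))))) 7) → λ (σ : Eq Nat 5 5) → refl Nat 1
  ~> λ (r : Eq Nat (succ (succ (succ (succ ((λ (y : Nat) → y) 3))))) 7) → λ (η : Eq Nat 5 5) → refl Nat 1
  ~> λ (r : Eq Nat 7 7) → λ (y : Eq Nat 5 5) → refl Nat 1
the term's type:
  (r : Eq Nat 7 7) → (y : Eq Nat 5 5) → Eq Nat 1 1


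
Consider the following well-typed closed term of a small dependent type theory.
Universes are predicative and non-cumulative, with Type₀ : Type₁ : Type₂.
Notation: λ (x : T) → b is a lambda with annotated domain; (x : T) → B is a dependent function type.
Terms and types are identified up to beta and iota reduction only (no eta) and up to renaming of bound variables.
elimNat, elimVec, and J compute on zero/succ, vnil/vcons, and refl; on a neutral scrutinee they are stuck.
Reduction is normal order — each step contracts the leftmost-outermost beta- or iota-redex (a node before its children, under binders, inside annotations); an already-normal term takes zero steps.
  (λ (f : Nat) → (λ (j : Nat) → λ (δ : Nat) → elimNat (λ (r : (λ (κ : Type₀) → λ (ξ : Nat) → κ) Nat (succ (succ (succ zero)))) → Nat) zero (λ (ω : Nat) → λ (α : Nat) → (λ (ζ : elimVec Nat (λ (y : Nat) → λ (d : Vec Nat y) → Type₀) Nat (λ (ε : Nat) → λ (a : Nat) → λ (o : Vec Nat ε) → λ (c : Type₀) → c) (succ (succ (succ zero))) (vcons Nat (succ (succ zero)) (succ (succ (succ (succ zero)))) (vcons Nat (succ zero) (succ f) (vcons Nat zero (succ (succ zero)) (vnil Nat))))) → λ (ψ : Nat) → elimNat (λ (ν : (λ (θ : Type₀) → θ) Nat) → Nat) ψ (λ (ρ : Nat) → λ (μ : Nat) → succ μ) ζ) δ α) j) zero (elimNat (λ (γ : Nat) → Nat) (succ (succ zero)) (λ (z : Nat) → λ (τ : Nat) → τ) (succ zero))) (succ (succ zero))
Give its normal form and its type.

normal form:
  zero
type:
  Nat
observation: contracting a beta-redex first, the term normalizes in 4 steps.


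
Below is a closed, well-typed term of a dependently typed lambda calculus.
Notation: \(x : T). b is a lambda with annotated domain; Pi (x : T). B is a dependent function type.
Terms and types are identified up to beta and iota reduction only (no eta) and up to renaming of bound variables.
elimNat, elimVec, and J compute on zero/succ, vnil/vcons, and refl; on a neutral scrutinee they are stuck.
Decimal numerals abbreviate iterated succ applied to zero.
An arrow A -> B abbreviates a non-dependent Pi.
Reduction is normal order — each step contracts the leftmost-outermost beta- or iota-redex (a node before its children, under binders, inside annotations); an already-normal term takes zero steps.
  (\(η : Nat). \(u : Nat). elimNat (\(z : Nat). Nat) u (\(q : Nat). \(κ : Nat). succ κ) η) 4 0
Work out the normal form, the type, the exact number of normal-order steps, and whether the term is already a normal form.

resulting normal form:
  4
inferred type:
  Nat
reduction steps (normal order): 15
started in normal form: no
first redex: a beta-redex


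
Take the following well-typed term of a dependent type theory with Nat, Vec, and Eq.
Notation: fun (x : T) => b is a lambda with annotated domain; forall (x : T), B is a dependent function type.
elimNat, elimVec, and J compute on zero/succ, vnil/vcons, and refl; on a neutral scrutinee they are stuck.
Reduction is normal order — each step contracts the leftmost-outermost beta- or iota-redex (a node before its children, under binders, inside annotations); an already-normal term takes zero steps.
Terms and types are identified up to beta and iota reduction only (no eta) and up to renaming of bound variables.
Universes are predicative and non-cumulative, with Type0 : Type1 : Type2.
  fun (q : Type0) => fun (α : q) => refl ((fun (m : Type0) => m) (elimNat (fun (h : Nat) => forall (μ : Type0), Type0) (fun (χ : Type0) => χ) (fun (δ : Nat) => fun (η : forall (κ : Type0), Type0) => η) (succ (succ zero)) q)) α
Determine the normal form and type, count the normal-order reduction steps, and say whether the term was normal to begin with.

normal form:
  fun (q : Type0) => fun (α : q) => refl q α
inferred type:
  forall (q : Type0), forall (α : q), Eq q α α
steps to reach normal form (normal order): 9
term was already normal: no
first contracted redex: a beta-redex


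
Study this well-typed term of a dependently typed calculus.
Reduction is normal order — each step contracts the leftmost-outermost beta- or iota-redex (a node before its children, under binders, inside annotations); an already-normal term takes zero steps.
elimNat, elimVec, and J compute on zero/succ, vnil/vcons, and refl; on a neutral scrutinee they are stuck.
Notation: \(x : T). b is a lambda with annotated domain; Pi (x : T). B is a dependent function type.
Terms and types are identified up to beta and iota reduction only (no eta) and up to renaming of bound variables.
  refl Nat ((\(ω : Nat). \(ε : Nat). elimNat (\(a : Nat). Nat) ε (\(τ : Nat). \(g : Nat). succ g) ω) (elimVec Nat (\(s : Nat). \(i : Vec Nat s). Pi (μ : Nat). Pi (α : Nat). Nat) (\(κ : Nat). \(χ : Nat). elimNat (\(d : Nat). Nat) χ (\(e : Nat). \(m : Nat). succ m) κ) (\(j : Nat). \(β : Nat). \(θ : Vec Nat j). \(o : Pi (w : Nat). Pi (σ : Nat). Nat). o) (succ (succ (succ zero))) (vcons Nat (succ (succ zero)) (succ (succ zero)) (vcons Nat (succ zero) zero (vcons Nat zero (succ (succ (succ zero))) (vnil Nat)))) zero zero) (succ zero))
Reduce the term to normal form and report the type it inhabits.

reduced normal form:
  refl Nat (succ zero)
inferred type:
  Eq Nat (succ zero) (succ zero)


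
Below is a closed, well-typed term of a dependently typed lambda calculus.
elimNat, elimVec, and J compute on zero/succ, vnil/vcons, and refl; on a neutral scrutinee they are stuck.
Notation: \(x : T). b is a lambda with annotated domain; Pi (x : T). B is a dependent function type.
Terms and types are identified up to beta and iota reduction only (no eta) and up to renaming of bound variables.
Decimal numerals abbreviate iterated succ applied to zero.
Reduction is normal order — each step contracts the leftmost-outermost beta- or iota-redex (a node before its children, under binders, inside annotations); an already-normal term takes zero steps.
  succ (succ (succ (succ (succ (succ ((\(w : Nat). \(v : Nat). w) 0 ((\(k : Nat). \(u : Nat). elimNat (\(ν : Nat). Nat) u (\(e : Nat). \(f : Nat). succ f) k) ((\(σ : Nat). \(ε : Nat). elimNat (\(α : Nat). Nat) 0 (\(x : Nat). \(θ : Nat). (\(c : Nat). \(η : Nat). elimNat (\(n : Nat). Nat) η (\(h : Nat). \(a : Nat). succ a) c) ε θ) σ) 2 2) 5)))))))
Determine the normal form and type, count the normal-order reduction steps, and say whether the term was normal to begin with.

reduced normal form:
  6
type:
  Nat
steps to reach normal form (normal order): 2
already normal: no
first contracted redex: a beta-redex


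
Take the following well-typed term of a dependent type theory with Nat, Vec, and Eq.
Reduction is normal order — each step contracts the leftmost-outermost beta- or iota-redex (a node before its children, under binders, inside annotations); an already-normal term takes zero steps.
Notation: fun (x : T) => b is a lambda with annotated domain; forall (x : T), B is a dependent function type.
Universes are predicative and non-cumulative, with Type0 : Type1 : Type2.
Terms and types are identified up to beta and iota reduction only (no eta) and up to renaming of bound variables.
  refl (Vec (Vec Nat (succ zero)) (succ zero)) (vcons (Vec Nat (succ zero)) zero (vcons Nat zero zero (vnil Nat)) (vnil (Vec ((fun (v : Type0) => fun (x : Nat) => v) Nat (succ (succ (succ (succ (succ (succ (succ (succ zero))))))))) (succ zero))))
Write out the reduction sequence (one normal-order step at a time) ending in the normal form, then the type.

reduction (normal order):
  refl (Vec (Vec Nat (succ zero)) (succ zero)) (vcons (Vec Nat (succ zero)) zero (vcons Nat zero zero (vnil Nat)) (vnil (Vec ((fun (v : Type0) => fun (x : Nat) => v) Nat (succ (succ (succ (succ (succ (succ (succ (succ zero))))))))) (succ zero))))
  ~> refl (Vec (Vec Nat (succ zero)) (succ zero)) (vcons (Vec Nat (succ zero)) zero (vcons Nat zero zero (vnil Nat)) (vnil (Vec ((fun (v : Nat) => Nat) (succ (succ (succ (succ (succ (succ (succ (succ zero))))))))) (succ zero))))
  ~> refl (Vec (Vec Nat (succ zero)) (succ zero)) (vcons (Vec Nat (succ zero)) zero (vcons Nat zero zero (vnil Nat)) (vnil (Vec Nat (succ zero))))
inferred type:
  Eq (Vec (Vec Nat (succ zero)) (succ zero)) (vcons (Vec Nat (succ zero)) zero (vcons Nat zero zero (vnil Nat)) (vnil (Vec Nat (succ zero)))) (vcons (Vec Nat (succ zero)) zero (vcons Nat zero zero (vnil Nat)) (vnil (Vec Nat (succ zero))))


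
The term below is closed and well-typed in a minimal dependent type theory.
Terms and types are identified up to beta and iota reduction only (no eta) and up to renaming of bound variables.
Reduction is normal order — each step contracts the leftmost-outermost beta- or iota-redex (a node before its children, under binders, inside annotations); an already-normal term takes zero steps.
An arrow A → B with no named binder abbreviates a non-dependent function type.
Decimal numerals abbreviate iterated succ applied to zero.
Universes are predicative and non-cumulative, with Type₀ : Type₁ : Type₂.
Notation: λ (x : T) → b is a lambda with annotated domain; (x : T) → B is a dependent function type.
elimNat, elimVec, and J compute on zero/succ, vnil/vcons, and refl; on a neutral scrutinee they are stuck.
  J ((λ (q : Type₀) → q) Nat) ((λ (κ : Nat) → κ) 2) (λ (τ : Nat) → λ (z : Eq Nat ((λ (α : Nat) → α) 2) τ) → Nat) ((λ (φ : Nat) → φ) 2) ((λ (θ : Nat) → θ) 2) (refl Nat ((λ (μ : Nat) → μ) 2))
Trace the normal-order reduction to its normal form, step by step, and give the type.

normal-order reduction sequence:
  J ((λ (q : Type₀) → q) Nat) ((λ (κ : Nat) → κ) 2) (λ (τ : Nat) → λ (z : Eq Nat ((λ (α : Nat) → α) 2) τ) → Nat) ((λ (φ : Nat) → φ) 2) ((λ (θ : Nat) → θ) 2) (refl Nat ((λ (μ : Nat) → μ) 2))
  ~> (λ (q : Nat) → q) 2
  ~> 2
the term's type:
  Nat


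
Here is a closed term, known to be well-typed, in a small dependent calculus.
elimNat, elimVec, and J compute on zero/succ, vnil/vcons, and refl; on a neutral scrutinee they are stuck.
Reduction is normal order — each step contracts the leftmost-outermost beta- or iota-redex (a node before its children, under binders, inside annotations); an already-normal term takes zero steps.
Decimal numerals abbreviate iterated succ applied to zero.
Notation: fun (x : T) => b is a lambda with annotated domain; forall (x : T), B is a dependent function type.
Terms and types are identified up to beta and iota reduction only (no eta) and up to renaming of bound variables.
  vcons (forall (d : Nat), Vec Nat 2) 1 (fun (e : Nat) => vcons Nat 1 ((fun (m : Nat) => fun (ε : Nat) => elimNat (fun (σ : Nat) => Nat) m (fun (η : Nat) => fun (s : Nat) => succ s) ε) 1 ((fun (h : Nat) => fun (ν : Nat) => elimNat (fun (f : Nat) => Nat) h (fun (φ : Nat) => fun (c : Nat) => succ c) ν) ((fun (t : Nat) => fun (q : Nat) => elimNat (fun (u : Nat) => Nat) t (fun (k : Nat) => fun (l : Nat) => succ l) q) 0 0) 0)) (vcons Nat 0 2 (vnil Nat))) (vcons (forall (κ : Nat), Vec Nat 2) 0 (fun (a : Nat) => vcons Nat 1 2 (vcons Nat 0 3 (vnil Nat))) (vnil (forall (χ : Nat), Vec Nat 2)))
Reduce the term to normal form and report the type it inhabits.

normal form:
  vcons (forall (d : Nat), Vec Nat 2) 1 (fun (e : Nat) => vcons Nat 1 1 (vcons Nat 0 2 (vnil Nat))) (vcons (forall (m : Nat), Vec Nat 2) 0 (fun (ε : Nat) => vcons Nat 1 2 (vcons Nat 0 3 (vnil Nat))) (vnil (forall (σ : Nat), Vec Nat 2)))
the term's type:
  Vec (forall (d : Nat), Vec Nat 2) 2
observation: 9 normal-order steps normalize the term, beginning with a beta-redex.


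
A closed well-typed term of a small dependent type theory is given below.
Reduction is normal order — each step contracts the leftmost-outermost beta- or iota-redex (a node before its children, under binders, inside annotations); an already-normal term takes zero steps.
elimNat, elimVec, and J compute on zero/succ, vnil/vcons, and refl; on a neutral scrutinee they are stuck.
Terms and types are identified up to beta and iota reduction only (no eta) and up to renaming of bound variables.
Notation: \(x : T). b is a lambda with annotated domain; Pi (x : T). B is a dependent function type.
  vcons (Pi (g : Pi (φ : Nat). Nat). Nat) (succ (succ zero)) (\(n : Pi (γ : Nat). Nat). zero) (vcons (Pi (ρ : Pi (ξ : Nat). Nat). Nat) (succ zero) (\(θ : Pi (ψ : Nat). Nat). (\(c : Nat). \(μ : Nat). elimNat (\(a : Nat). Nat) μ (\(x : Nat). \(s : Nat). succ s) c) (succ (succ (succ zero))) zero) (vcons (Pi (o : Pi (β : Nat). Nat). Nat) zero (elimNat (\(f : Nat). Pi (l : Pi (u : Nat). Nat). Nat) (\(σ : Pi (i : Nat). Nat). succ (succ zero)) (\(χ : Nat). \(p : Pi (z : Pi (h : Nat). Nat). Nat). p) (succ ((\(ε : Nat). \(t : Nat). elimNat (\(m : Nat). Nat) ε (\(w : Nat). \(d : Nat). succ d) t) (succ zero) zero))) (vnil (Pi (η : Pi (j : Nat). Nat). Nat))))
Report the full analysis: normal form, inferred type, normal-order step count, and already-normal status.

normal form:
  vcons (Pi (g : Pi (φ : Nat). Nat). Nat) (succ (succ zero)) (\(n : Pi (γ : Nat). Nat). zero) (vcons (Pi (ρ : Pi (ξ : Nat). Nat). Nat) (succ zero) (\(θ : Pi (ψ : Nat). Nat). succ (succ (succ zero))) (vcons (Pi (c : Pi (μ : Nat). Nat). Nat) zero (\(a : Pi (x : Nat). Nat). succ (succ zero)) (vnil (Pi (s : Pi (o : Nat). Nat). Nat))))
inferred type:
  Vec (Pi (g : Pi (φ : Nat). Nat). Nat) (succ (succ (succ zero)))
reduction steps (normal order): 22
started in normal form: no
first contracted redex: a beta-redex


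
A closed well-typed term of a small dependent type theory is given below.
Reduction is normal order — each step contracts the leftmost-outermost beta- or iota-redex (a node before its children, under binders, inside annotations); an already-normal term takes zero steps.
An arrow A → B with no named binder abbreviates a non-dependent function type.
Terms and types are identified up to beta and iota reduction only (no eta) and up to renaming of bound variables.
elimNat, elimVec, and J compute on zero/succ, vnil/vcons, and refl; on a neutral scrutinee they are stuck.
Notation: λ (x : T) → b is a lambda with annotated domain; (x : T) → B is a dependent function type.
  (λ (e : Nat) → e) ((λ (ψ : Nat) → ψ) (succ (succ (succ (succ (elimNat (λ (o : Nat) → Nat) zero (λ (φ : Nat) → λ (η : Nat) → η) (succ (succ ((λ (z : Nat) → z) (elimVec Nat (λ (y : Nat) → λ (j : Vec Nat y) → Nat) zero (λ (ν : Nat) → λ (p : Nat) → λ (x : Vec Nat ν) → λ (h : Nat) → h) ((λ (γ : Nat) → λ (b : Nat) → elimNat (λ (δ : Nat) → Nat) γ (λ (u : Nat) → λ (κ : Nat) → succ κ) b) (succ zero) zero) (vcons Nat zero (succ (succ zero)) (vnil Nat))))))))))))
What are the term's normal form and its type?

normal form:
  succ (succ (succ (succ zero)))
inferred type:
  Nat
observation: normalization takes exactly 16 steps under the normal-order strategy.


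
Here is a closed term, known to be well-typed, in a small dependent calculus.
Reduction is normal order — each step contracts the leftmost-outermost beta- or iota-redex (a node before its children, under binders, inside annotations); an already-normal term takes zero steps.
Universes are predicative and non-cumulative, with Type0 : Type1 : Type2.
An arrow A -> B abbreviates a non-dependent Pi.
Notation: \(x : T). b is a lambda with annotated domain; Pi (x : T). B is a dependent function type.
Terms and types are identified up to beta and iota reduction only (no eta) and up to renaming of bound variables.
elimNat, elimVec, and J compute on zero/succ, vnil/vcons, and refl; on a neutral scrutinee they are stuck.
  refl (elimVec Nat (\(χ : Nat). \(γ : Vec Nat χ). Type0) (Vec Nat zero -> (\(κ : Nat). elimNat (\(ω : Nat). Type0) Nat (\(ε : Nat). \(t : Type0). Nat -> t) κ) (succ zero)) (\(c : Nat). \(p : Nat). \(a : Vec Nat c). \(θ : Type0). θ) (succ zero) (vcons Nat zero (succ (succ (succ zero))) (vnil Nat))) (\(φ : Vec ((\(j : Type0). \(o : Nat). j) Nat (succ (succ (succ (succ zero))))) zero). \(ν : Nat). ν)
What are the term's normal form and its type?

resulting normal form:
  refl (Vec Nat zero -> Nat -> Nat) (\(χ : Vec Nat zero). \(γ : Nat). γ)
inferred type:
  Eq (Vec Nat zero -> Nat -> Nat) (\(χ : Vec Nat zero). \(γ : Nat). γ) (\(κ : Vec Nat zero). \(ω : Nat). ω)
observation: reduction starts at an elimVec iota-redex, and 13 normal-order steps reach the normal form.


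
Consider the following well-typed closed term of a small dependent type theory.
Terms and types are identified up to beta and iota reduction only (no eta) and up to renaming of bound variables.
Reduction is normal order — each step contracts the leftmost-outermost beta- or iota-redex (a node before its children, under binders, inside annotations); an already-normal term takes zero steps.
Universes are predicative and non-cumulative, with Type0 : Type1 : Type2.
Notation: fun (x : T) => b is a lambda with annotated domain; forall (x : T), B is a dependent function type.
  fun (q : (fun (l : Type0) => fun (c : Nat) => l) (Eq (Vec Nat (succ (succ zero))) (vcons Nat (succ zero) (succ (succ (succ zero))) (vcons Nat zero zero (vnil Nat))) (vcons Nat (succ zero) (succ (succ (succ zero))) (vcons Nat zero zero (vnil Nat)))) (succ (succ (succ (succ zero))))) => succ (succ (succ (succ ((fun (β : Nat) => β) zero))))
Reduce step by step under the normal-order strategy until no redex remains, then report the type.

normal-order reduction:
  fun (q : (fun (l : Type0) => fun (c : Nat) => l) (Eq (Vec Nat (succ (succ zero))) (vcons Nat (succ zero) (succ (succ (succ zero))) (vcons Nat zero zero (vnil Nat))) (vcons Nat (succ zero) (succ (succ (succ zero))) (vcons Nat zero zero (vnil Nat)))) (succ (succ (succ (succ zero))))) => succ (succ (succ (succ ((fun (β : Nat) => β) zero))))
  ~> fun (q : (fun (l : Nat) => Eq (Vec Nat (succ (succ zero))) (vcons Nat (succ zero) (succ (succ (succ zero))) (vcons Nat zero zero (vnil Nat))) (vcons Nat (succ zero) (succ (succ (succ zero))) (vcons Nat zero zero (vnil Nat)))) (succ (succ (succ (succ zero))))) => succ (succ (succ (succ ((fun (c : Nat) => c) zero))))
  ~> fun (q : Eq (Vec Nat (succ (succ zero))) (vcons Nat (succ zero) (succ (succ (succ zero))) (vcons Nat zero zero (vnil Nat))) (vcons Nat (succ zero) (succ (succ (succ zero))) (vcons Nat zero zero (vnil Nat)))) => succ (succ (succ (succ ((fun (l : Nat) => l) zero))))
  ~> fun (q : Eq (Vec Nat (succ (succ zero))) (vcons Nat (succ zero) (succ (succ (succ zero))) (vcons Nat zero zero (vnil Nat))) (vcons Nat (succ zero) (succ (succ (succ zero))) (vcons Nat zero zero (vnil Nat)))) => succ (succ (succ (succ zero)))
inferred type:
  forall (q : Eq (Vec Nat (succ (succ zero))) (vcons Nat (succ zero) (succ (succ (succ zero))) (vcons Nat zero zero (vnil Nat))) (vcons Nat (succ zero) (succ (succ (succ zero))) (vcons Nat zero zero (vnil Nat)))), Nat


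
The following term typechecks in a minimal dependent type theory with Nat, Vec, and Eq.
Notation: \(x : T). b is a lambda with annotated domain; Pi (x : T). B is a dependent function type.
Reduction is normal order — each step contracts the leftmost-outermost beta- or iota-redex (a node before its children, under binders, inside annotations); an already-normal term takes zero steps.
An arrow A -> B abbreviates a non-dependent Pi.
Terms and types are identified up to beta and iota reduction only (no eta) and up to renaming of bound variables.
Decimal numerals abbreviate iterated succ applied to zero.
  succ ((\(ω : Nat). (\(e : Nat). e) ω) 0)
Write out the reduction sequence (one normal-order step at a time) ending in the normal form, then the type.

normal-order reduction sequence:
  succ ((\(ω : Nat). (\(e : Nat). e) ω) 0)
  ~> succ ((\(ω : Nat). ω) 0)
  ~> 1
inferred type:
  Nat


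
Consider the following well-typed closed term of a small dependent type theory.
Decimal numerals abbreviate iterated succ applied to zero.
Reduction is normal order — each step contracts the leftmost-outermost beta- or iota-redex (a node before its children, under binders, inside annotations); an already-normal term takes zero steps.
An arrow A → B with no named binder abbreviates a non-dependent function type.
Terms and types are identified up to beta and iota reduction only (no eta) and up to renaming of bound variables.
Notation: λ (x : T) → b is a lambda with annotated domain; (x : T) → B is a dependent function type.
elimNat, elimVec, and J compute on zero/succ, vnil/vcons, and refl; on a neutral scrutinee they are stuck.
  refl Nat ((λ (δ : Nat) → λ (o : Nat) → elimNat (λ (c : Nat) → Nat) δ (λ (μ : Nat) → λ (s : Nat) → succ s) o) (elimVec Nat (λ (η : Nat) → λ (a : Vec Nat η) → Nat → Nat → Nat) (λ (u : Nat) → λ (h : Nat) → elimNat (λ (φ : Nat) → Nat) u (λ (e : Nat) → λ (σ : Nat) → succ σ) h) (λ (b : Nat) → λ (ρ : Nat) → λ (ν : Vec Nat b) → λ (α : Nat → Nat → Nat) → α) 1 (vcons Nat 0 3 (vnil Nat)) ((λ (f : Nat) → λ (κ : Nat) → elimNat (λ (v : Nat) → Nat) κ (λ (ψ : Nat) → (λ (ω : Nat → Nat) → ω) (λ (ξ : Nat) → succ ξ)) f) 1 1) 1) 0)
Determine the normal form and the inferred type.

resulting normal form:
  refl Nat 3
the term's type:
  Eq Nat 3 3


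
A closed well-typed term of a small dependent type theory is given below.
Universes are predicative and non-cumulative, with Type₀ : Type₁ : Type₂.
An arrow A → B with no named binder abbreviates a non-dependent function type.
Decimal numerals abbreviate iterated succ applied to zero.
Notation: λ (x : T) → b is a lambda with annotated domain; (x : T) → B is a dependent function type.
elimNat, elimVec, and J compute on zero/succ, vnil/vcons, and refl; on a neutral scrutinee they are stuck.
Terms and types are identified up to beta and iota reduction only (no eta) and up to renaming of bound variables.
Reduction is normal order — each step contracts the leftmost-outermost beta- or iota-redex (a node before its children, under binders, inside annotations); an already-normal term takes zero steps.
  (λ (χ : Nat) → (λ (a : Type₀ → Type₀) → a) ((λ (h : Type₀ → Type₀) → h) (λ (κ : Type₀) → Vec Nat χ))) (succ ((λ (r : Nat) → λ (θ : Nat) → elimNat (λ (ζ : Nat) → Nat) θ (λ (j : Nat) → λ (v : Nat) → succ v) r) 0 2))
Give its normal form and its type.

normal form:
  λ (χ : Type₀) → Vec Nat 3
the term's type:
  Type₀ → Type₀
observation: the leftmost-outermost redex is a beta-redex, and normalization takes 6 steps.


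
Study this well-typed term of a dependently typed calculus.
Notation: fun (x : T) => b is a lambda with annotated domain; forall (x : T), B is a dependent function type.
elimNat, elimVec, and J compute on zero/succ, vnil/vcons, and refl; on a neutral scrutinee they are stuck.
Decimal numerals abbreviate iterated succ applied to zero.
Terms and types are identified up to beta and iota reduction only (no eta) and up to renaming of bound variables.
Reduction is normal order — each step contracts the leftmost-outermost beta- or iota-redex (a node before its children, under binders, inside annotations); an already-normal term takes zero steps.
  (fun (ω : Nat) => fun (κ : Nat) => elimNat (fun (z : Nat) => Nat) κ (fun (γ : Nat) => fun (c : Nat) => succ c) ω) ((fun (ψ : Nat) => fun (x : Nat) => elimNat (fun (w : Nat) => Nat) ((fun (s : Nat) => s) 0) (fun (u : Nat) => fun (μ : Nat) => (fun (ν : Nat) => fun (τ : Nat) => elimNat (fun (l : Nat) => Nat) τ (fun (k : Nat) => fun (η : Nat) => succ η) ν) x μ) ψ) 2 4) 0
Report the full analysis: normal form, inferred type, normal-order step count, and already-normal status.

normal form:
  8
inferred type:
  Nat
normal-order step count: 67
term was already normal: no
first contracted redex: a beta-redex


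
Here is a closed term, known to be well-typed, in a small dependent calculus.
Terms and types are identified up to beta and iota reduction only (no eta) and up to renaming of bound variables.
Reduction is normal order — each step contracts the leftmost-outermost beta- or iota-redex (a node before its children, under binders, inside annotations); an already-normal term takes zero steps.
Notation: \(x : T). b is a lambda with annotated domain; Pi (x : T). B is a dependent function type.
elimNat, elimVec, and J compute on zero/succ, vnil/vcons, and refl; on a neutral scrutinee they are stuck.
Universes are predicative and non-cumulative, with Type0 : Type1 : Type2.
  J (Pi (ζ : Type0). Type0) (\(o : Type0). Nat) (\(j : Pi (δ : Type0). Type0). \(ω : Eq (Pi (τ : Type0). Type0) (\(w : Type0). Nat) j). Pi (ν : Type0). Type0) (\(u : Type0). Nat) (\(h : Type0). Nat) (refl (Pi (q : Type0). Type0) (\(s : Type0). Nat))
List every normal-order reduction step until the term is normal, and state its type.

reduction (normal order):
  J (Pi (ζ : Type0). Type0) (\(o : Type0). Nat) (\(j : Pi (δ : Type0). Type0). \(ω : Eq (Pi (τ : Type0). Type0) (\(w : Type0). Nat) j). Pi (ν : Type0). Type0) (\(u : Type0). Nat) (\(h : Type0). Nat) (refl (Pi (q : Type0). Type0) (\(s : Type0). Nat))
  ~> \(ζ : Type0). Nat
the term's type:
  Pi (ζ : Type0). Type0


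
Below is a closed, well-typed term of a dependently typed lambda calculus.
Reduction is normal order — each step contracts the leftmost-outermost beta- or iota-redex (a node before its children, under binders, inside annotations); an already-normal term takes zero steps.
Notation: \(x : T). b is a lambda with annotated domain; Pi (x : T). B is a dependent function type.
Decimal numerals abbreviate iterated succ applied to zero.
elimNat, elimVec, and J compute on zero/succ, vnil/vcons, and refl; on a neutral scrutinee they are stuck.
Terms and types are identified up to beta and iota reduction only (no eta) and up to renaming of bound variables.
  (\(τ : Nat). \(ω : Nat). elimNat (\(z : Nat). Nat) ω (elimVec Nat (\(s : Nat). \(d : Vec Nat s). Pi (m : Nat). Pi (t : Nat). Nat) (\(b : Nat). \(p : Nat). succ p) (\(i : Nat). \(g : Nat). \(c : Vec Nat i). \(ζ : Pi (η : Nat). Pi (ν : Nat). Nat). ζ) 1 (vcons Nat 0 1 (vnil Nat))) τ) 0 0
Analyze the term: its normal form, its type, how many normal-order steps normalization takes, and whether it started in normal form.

resulting normal form:
  0
inferred type:
  Nat
reduction steps (normal order): 3
already normal: no
first contracted redex: a beta-redex


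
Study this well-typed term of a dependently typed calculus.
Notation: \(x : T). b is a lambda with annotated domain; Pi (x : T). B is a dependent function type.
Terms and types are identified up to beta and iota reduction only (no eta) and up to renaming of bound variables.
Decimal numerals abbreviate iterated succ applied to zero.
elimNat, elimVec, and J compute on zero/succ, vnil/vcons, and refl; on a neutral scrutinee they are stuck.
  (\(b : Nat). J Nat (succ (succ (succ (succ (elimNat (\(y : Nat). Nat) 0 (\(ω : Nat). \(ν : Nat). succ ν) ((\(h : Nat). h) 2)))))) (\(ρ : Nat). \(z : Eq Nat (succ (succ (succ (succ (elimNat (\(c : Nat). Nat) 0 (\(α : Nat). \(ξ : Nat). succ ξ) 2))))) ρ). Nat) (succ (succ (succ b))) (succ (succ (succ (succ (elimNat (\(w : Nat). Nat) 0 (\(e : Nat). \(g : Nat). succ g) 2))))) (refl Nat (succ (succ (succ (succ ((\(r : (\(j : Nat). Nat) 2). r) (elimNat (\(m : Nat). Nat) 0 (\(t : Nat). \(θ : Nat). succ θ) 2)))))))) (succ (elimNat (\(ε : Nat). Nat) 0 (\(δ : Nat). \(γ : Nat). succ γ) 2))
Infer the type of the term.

type:
  Nat


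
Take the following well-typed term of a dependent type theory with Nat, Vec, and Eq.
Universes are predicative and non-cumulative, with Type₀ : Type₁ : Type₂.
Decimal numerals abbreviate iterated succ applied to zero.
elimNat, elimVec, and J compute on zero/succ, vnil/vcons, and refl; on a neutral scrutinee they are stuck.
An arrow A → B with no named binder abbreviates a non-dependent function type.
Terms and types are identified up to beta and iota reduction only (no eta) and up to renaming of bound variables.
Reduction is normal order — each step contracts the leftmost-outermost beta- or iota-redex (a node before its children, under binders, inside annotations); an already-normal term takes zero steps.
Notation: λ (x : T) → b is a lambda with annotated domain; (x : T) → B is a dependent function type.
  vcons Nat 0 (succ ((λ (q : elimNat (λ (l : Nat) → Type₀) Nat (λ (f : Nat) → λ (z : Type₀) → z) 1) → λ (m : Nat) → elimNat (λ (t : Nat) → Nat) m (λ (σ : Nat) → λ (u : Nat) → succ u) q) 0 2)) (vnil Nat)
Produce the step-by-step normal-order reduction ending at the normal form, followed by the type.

normal-order reduction sequence:
  vcons Nat 0 (succ ((λ (q : elimNat (λ (l : Nat) → Type₀) Nat (λ (f : Nat) → λ (z : Type₀) → z) 1) → λ (m : Nat) → elimNat (λ (t : Nat) → Nat) m (λ (σ : Nat) → λ (u : Nat) → succ u) q) 0 2)) (vnil Nat)
  ~> vcons Nat 0 (succ ((λ (q : Nat) → elimNat (λ (l : Nat) → Nat) q (λ (f : Nat) → λ (z : Nat) → succ z) 0) 2)) (vnil Nat)
  ~> vcons Nat 0 (succ (elimNat (λ (q : Nat) → Nat) 2 (λ (l : Nat) → λ (f : Nat) → succ f) 0)) (vnil Nat)
  ~> vcons Nat 0 3 (vnil Nat)
type:
  Vec Nat 1


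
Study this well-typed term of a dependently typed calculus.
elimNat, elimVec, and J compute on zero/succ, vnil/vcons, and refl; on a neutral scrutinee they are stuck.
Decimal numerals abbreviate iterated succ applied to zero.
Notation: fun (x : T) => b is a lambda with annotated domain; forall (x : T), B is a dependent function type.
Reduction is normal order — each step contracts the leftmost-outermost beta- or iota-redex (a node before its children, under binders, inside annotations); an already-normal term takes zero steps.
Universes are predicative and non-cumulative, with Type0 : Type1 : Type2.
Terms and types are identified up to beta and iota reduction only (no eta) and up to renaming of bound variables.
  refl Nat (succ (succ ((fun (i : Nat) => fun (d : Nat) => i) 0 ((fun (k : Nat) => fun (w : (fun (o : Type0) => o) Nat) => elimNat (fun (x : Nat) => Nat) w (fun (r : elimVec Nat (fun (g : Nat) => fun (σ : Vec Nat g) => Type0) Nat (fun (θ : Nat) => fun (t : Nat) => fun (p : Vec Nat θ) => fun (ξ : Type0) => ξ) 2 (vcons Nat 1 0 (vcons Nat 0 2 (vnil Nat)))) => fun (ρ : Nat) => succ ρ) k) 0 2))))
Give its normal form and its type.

reduced normal form:
  refl Nat 2
the term's type:
  Eq Nat 2 2


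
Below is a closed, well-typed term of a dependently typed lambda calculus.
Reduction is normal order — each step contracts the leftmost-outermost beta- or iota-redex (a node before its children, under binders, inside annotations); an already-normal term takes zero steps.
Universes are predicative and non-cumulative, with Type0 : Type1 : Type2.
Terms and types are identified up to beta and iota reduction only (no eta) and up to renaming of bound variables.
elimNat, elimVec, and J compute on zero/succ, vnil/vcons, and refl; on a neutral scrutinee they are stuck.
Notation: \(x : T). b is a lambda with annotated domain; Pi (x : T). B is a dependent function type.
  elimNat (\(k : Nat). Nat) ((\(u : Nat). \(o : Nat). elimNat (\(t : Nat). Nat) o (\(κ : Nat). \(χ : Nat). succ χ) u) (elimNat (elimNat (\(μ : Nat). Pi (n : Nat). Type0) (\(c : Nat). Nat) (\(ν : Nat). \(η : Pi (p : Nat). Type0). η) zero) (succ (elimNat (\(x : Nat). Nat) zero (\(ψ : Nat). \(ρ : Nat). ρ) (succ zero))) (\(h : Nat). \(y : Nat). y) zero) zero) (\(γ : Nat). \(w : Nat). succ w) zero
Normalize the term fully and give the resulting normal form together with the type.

resulting normal form:
  succ zero
inferred type:
  Nat


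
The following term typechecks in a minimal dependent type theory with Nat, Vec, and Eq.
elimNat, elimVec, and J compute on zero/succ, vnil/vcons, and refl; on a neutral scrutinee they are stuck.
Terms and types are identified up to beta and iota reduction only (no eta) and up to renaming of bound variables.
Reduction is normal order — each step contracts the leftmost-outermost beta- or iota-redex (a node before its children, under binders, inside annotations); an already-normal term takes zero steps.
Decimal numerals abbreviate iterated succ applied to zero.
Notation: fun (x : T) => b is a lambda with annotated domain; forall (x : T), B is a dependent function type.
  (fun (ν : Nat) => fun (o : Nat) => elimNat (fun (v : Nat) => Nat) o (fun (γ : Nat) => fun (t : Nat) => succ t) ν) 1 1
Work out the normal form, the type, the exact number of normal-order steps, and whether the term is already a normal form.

normal form:
  2
type:
  Nat
normal-order step count: 6
already normal: no
first contracted redex: a beta-redex


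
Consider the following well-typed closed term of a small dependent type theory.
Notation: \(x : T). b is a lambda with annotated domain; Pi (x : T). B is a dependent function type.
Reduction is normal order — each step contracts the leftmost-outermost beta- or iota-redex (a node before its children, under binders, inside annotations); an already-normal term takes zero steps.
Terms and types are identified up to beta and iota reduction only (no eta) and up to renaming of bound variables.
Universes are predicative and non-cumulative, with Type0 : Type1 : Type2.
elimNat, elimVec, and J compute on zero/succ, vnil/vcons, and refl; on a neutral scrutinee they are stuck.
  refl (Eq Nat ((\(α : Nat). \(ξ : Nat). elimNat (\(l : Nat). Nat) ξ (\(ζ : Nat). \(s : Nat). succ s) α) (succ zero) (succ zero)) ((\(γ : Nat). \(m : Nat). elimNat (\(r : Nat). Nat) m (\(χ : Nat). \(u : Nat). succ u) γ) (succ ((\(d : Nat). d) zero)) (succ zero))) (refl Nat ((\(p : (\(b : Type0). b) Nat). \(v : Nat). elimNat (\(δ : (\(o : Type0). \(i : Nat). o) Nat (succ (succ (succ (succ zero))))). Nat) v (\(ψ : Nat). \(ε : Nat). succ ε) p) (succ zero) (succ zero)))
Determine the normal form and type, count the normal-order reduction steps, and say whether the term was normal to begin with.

resulting normal form:
  refl (Eq Nat (succ (succ zero)) (succ (succ zero))) (refl Nat (succ (succ zero)))
type:
  Eq (Eq Nat (succ (succ zero)) (succ (succ zero))) (refl Nat (succ (succ zero))) (refl Nat (succ (succ zero)))
normal-order step count: 19
already normal: no
first contracted redex: a beta-redex


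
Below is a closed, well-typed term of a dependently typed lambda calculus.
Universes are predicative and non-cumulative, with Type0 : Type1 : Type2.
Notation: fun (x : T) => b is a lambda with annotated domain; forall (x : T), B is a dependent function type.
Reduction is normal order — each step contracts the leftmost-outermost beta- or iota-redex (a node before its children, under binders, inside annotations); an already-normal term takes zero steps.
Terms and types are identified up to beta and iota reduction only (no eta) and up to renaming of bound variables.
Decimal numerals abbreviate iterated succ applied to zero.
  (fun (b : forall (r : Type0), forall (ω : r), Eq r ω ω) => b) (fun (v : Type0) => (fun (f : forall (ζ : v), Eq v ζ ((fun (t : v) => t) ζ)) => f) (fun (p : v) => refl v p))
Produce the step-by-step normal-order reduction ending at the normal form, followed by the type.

normal-order reduction sequence:
  (fun (b : forall (r : Type0), forall (ω : r), Eq r ω ω) => b) (fun (v : Type0) => (fun (f : forall (ζ : v), Eq v ζ ((fun (t : v) => t) ζ)) => f) (fun (p : v) => refl v p))
  ~> fun (b : Type0) => (fun (r : forall (ω : b), Eq b ω ((fun (v : b) => v) ω)) => r) (fun (f : b) => refl b f)
  ~> fun (b : Type0) => fun (r : b) => refl b r
the term's type:
  forall (b : Type0), forall (r : b), Eq b r r


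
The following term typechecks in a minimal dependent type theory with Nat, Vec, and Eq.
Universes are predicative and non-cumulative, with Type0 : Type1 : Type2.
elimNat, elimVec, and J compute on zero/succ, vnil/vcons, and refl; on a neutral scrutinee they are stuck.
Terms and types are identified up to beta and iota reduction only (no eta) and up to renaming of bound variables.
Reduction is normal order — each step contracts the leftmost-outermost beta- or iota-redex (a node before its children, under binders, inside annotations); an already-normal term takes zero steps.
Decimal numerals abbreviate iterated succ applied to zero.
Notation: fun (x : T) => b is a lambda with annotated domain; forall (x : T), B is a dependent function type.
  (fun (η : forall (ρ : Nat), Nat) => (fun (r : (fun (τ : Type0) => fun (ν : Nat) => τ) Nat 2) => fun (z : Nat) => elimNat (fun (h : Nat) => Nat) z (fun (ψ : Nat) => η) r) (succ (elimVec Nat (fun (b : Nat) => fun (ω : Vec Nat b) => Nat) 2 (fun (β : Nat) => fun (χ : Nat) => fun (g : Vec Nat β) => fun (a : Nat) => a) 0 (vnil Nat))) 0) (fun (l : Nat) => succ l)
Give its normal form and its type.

resulting normal form:
  3
type:
  Nat
observation: the term reaches its normal form after 14 normal-order steps.


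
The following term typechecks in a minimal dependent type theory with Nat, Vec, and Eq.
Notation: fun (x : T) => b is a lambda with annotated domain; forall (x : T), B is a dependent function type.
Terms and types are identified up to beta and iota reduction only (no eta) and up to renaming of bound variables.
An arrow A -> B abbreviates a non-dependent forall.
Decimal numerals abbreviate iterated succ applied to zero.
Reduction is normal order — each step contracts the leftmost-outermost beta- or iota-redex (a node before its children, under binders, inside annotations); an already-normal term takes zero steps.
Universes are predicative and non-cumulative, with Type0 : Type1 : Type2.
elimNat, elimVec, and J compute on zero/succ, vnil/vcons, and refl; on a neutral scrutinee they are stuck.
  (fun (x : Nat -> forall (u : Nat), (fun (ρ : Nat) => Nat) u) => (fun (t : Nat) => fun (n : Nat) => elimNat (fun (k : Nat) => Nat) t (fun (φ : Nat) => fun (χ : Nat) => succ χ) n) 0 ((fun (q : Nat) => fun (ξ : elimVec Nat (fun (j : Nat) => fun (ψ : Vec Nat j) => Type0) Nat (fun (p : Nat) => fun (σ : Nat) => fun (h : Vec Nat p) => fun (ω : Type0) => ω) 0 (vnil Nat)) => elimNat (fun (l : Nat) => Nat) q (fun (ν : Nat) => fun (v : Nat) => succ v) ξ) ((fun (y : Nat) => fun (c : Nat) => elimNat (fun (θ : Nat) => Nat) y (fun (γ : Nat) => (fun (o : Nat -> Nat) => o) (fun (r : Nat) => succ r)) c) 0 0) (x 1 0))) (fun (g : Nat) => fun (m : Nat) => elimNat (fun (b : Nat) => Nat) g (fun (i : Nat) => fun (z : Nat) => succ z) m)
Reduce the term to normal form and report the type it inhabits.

reduced normal form:
  1
the term's type:
  Nat
observation: the term reaches its normal form after 19 normal-order steps.
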